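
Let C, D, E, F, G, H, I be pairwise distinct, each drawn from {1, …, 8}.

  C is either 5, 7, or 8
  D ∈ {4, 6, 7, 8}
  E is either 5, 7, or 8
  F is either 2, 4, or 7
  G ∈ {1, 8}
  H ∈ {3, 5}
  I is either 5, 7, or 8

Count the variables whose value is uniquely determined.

C, E, I share exactly the 3 values {5, 7, 8}; by pigeonhole those values go to them, so strike 5, 7, 8 from D, F, G, H.
G must be 1 (only option left).
H must be 3 (only option left).
Determined: G=1, H=3. The other variables each still have more than one consistent value. That makes 2.

2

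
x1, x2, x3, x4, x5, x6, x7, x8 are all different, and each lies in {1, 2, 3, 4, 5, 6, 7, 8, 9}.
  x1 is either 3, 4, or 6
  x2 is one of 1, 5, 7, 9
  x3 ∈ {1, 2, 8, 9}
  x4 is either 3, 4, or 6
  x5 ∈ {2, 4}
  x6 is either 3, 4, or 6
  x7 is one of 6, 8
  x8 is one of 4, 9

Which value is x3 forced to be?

1

The 3 variables x1, x4, x6 are confined to {3, 4, 6}, which locks those values in; drop them from x5, x7, x8.
x5 has just one choice, so x5 = 2. So x3 can't be 2.
That leaves x7 = 8. Strike 8 from x3.
That leaves x8 = 9. Strike 9 from x2, x3.
So x3 = 1.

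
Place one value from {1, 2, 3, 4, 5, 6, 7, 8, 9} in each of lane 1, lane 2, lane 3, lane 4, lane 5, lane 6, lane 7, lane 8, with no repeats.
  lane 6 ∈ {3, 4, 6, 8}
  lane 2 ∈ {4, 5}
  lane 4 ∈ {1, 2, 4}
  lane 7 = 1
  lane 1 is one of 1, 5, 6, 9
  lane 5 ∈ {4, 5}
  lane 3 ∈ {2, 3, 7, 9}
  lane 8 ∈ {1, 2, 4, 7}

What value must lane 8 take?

7

lane 7 has just one choice, so lane 7 = 1. Strike 1 from lane 1, lane 4, lane 8.
lane 2 and lane 5 share exactly the 2 values {4, 5}; by pigeonhole those values go to them, so strike 4, 5 from lane 1, lane 4, lane 6, lane 8.
lane 4 must be 2 (only option left). So lane 3, lane 8 can't be 2.
So lane 8 = 7.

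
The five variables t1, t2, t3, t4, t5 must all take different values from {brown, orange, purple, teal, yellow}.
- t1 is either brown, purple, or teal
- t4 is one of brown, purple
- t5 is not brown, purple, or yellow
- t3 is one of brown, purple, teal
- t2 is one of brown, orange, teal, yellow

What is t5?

orange

Among the 5 variables, yellow fits only t2 (and all 5 values in {brown, orange, purple, teal, yellow} must be used), so t2 = yellow.
The 4 still-open variables draw from only 4 values {brown, orange, purple, teal}, so each is used; only t5 can be orange, hence t5 = orange.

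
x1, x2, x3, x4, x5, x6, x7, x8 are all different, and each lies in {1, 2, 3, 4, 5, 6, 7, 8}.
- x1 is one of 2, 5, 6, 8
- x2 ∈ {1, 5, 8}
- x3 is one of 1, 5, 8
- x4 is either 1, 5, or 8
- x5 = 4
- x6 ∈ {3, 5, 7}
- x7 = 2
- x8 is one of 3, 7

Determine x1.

x5's domain is down to {4}, so x5 = 4.
x7's domain is down to {2}, so x7 = 2. Strike 2 from x1.
The 6 still-open variables together cover exactly {1, 3, 5, 6, 7, 8} — 6 values for 6 variables — and 6 appears only in x1's list, so x1 = 6.

6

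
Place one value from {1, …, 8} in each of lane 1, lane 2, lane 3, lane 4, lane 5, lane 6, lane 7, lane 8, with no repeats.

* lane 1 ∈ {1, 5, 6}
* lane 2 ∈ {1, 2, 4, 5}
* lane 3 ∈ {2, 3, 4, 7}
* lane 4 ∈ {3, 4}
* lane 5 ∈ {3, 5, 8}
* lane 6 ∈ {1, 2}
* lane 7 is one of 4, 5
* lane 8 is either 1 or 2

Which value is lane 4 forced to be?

The 8 variables draw from only 8 values {1, 2, 3, 4, 5, 6, 7, 8}, so each is used; only lane 1 can be 6, hence lane 1 = 6.
Among the 7 still-open variables, 7 fits only lane 3 (and all 7 values in {1, 2, 3, 4, 5, 7, 8} must be used), so lane 3 = 7.
Among the 6 still-open variables, 8 fits only lane 5 (and all 6 values in {1, 2, 3, 4, 5, 8} must be used), so lane 5 = 8.
The 5 still-open variables draw from only 5 values {1, 2, 3, 4, 5}, so each is used; only lane 4 can be 3, hence lane 4 = 3.

3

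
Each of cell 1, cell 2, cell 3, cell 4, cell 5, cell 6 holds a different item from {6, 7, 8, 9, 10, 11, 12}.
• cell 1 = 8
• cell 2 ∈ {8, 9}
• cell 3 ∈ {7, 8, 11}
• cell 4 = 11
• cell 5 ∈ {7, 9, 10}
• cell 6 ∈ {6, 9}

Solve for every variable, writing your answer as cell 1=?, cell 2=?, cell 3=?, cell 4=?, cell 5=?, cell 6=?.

cell 1 must be 8 (only option left). Eliminate 8 elsewhere: cell 2, cell 3.
cell 2's domain is down to {9}, so cell 2 = 9. Eliminate 9 elsewhere: cell 5, cell 6.
cell 4's domain is down to {11}, so cell 4 = 11. Strike 11 from cell 3.
That leaves cell 6 = 6.
cell 3's domain is down to {7}, so cell 3 = 7. So cell 5 can't be 7.
cell 5 must be 10 (only option left).

cell 1=8, cell 2=9, cell 3=7, cell 4=11, cell 5=10, cell 6=6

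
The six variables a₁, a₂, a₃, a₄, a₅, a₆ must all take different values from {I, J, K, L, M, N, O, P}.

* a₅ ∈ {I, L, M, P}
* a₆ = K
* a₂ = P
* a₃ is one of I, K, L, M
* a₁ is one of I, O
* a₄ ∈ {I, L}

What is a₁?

O

a₂ has just one choice, so a₂ = P. Eliminate P elsewhere: a₅.
a₆'s domain is down to {K}, so a₆ = K. Strike K from a₃.
Among the 4 still-open variables, O fits only a₁ (and all 4 values in {I, L, M, O} must be used), so a₁ = O.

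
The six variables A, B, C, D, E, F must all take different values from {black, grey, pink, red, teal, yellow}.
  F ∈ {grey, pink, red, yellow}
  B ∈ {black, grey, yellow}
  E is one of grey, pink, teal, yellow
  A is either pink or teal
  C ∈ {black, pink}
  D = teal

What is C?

D's domain is down to {teal}, so D = teal. Eliminate teal elsewhere: A, E.
A has just one choice, so A = pink. Eliminate pink elsewhere: C, E, F.
So C = black.

black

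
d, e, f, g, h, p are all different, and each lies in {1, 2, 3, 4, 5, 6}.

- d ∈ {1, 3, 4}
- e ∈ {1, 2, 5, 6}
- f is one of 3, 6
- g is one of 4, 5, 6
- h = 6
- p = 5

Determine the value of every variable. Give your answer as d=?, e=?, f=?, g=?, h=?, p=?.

h has just one choice, so h = 6. So e, f, g can't be 6.
p's domain is down to {5}, so p = 5. Eliminate 5 elsewhere: e, g.
f's domain is down to {3}, so f = 3. Remove 3 from d.
g's domain is down to {4}, so g = 4. So d can't be 4.
d must be 1 (only option left). So e can't be 1.
That leaves e = 2.

d=1, e=2, f=3, g=4, h=6, p=5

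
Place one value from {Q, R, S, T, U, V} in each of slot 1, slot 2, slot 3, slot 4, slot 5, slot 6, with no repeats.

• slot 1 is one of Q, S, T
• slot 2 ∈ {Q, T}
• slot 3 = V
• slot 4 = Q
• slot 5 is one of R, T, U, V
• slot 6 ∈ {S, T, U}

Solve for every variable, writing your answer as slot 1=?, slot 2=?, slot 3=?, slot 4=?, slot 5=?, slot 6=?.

slot 3 must be V (only option left). Eliminate V elsewhere: slot 5.
slot 4 must be Q (only option left). So slot 1, slot 2 can't be Q.
That leaves slot 2 = T. So slot 1, slot 5, slot 6 can't be T.
slot 1 must be S (only option left). Remove S from slot 6.
slot 6 has just one choice, so slot 6 = U. Eliminate U elsewhere: slot 5.
slot 5 has just one choice, so slot 5 = R.

slot 1=S, slot 2=T, slot 3=V, slot 4=Q, slot 5=R, slot 6=U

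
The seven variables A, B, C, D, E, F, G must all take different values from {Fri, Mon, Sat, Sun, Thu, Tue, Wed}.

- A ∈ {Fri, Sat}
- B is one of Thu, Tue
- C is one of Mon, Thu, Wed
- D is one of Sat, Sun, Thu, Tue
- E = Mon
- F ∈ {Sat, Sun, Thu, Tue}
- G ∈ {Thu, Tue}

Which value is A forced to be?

E must be Mon (only option left). Strike Mon from C.
Among the 6 still-open variables, Fri fits only A (and all 6 values in {Fri, Sat, Sun, Thu, Tue, Wed} must be used), so A = Fri.

Fri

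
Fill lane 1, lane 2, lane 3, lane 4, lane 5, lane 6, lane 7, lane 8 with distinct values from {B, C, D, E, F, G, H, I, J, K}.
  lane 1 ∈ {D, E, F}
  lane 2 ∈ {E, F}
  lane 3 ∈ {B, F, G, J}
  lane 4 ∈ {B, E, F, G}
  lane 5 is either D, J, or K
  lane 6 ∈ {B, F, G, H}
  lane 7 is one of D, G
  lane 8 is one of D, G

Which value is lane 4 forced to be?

The 8 variables draw from only 8 values {B, D, E, F, G, H, J, K}, so each is used; only lane 6 can be H, hence lane 6 = H.
The 7 still-open variables draw from only 7 values {B, D, E, F, G, J, K}, so each is used; only lane 5 can be K, hence lane 5 = K.
Among the 6 still-open variables, J fits only lane 3 (and all 6 values in {B, D, E, F, G, J} must be used), so lane 3 = J.
The 5 still-open variables draw from only 5 values {B, D, E, F, G}, so each is used; only lane 4 can be B, hence lane 4 = B.

B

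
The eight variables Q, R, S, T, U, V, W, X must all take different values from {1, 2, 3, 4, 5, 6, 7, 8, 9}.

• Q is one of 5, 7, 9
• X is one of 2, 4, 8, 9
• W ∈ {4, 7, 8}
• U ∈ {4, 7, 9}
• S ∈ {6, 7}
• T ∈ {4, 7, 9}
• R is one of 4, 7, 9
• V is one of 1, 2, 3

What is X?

R, T, U between them cover only {4, 7, 9} — a naked triple. Remove those values from Q, S, W, X.
Q has just one choice, so Q = 5.
S has just one choice, so S = 6.
That leaves W = 8. Strike 8 from X.
So X = 2.

2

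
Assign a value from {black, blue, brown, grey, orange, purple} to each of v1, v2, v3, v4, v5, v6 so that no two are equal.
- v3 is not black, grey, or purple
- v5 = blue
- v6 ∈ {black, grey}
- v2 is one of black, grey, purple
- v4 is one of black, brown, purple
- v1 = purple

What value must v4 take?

brown

v1 has just one choice, so v1 = purple. So v2, v4 can't be purple.
v5 must be blue (only option left). Strike blue from v3.
Among the 4 still-open variables, orange fits only v3 (and all 4 values in {black, brown, grey, orange} must be used), so v3 = orange.
The 3 still-open variables together cover exactly {black, brown, grey} — 3 values for 3 variables — and brown appears only in v4's list, so v4 = brown.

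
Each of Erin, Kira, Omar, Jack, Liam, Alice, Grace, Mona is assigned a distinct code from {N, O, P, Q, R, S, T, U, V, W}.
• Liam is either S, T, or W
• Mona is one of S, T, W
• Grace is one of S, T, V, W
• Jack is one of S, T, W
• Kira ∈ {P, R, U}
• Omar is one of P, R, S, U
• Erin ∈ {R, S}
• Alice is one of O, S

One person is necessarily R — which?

Erin

The 8 variables together cover exactly {O, P, R, S, T, U, V, W} — 8 values for 8 variables — and O appears only in Alice's list, so Alice = O.
The 7 still-open variables draw from only 7 values {P, R, S, T, U, V, W}, so each is used; only Grace can be V, hence Grace = V.
The 3 variables Jack, Liam, Mona are confined to {S, T, W}, which locks those values in; drop them from Erin, Omar.
So R goes to Erin.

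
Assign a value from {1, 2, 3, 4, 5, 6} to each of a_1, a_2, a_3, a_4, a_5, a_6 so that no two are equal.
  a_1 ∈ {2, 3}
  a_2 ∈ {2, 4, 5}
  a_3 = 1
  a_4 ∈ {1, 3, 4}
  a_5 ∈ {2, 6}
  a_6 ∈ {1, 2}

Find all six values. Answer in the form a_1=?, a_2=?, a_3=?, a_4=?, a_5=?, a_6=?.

a_1=3, a_2=5, a_3=1, a_4=4, a_5=6, a_6=2

a_3 must be 1 (only option left). So a_4, a_6 can't be 1.
a_6 has just one choice, so a_6 = 2. Remove 2 from a_1, a_2, a_5.
a_1's domain is down to {3}, so a_1 = 3. So a_4 can't be 3.
a_4's domain is down to {4}, so a_4 = 4. Remove 4 from a_2.
a_5 has just one choice, so a_5 = 6.
That leaves a_2 = 5.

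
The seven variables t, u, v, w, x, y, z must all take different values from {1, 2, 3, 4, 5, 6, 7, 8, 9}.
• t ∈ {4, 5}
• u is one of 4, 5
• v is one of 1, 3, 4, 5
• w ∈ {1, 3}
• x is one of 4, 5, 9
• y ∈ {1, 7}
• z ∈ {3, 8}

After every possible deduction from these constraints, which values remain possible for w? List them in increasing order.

The 7 variables together cover exactly {1, 3, 4, 5, 7, 8, 9} — 7 values for 7 variables — and 7 appears only in y's list, so y = 7.
The 6 still-open variables together cover exactly {1, 3, 4, 5, 8, 9} — 6 values for 6 variables — and 8 appears only in z's list, so z = 8.
The 5 still-open variables draw from only 5 values {1, 3, 4, 5, 9}, so each is used; only x can be 9, hence x = 9.
t and u between them cover only {4, 5} — a naked pair. Remove those values from v.
No further eliminations apply; w can still be any of 1, 3.

1, 3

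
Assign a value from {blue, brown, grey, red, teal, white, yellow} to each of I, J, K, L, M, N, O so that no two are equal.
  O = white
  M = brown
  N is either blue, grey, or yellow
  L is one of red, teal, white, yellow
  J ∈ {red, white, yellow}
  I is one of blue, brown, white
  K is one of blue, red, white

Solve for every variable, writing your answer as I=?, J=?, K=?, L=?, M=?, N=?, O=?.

I=blue, J=yellow, K=red, L=teal, M=brown, N=grey, O=white

M's domain is down to {brown}, so M = brown. So I can't be brown.
O must be white (only option left). Strike white from I, J, K, L.
I must be blue (only option left). Eliminate blue elsewhere: K, N.
K's domain is down to {red}, so K = red. Remove red from J, L.
J has just one choice, so J = yellow. Remove yellow from L, N.
L's domain is down to {teal}, so L = teal.
N must be grey (only option left).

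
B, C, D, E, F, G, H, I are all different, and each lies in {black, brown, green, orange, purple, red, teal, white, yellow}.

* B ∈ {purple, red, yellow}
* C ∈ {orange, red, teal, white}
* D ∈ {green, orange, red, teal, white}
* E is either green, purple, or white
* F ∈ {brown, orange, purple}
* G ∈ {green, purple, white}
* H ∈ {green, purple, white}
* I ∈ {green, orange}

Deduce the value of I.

The 8 variables together cover exactly {brown, green, orange, purple, red, teal, white, yellow} — 8 values for 8 variables — and brown appears only in F's list, so F = brown.
The 7 still-open variables together cover exactly {green, orange, purple, red, teal, white, yellow} — 7 values for 7 variables — and yellow appears only in B's list, so B = yellow.
The 3 variables E, G, H are confined to {green, purple, white}, which locks those values in; drop them from C, D, I.
So I = orange.

orange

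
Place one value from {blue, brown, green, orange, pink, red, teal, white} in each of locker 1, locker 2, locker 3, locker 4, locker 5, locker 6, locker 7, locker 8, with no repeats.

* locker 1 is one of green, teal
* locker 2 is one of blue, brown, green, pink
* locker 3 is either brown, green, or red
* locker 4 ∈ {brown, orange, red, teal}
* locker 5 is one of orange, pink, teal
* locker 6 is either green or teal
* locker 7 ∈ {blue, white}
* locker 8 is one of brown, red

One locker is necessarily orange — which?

The 8 variables together cover exactly {blue, brown, green, orange, pink, red, teal, white} — 8 values for 8 variables — and white appears only in locker 7's list, so locker 7 = white.
The 7 still-open variables draw from only 7 values {blue, brown, green, orange, pink, red, teal}, so each is used; only locker 2 can be blue, hence locker 2 = blue.
The 6 still-open variables draw from only 6 values {brown, green, orange, pink, red, teal}, so each is used; only locker 5 can be pink, hence locker 5 = pink.
Among the 5 still-open variables, orange fits only locker 4 (and all 5 values in {brown, green, orange, red, teal} must be used), so locker 4 = orange.

locker 4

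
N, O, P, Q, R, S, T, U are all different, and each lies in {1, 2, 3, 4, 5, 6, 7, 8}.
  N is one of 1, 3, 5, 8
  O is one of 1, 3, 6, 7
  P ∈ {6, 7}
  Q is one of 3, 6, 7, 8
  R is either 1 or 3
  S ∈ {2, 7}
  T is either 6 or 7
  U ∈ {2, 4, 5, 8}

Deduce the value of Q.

The 8 variables draw from only 8 values {1, 2, 3, 4, 5, 6, 7, 8}, so each is used; only U can be 4, hence U = 4.
The 7 still-open variables draw from only 7 values {1, 2, 3, 5, 6, 7, 8}, so each is used; only S can be 2, hence S = 2.
Among the 6 still-open variables, 5 fits only N (and all 6 values in {1, 3, 5, 6, 7, 8} must be used), so N = 5.
The 5 still-open variables together cover exactly {1, 3, 6, 7, 8} — 5 values for 5 variables — and 8 appears only in Q's list, so Q = 8.

8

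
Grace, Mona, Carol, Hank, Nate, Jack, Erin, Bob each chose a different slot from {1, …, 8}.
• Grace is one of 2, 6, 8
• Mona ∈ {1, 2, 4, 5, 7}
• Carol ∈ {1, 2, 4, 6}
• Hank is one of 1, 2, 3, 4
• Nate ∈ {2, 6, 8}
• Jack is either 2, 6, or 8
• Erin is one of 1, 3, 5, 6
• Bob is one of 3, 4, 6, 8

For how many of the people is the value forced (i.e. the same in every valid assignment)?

2

The 8 variables draw from only 8 values {1, 2, 3, 4, 5, 6, 7, 8}, so each is used; only Mona can be 7, hence Mona = 7.
The 7 still-open variables draw from only 7 values {1, 2, 3, 4, 5, 6, 8}, so each is used; only Erin can be 5, hence Erin = 5.
The 3 variables Grace, Nate, Jack are confined to {2, 6, 8}, which locks those values in; drop them from Carol, Hank, Bob.
Determined: Mona=7, Erin=5. The other people each still have more than one consistent value. That makes 2.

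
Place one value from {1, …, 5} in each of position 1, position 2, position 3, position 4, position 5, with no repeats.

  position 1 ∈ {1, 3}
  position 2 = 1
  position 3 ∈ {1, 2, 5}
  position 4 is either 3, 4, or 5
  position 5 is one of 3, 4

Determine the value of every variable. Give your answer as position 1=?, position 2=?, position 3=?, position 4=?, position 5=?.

position 2 must be 1 (only option left). So position 1, position 3 can't be 1.
position 1 must be 3 (only option left). Remove 3 from position 4, position 5.
position 5 has just one choice, so position 5 = 4. So position 4 can't be 4.
That leaves position 4 = 5. Remove 5 from position 3.
position 3's domain is down to {2}, so position 3 = 2.

position 1=3, position 2=1, position 3=2, position 4=5, position 5=4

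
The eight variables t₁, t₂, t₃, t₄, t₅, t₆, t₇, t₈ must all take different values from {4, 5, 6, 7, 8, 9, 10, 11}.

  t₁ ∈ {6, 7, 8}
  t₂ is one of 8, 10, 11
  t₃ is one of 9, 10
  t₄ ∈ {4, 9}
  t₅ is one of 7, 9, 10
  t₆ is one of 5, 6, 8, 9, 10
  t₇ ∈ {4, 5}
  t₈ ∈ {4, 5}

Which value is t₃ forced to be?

10

The 8 variables draw from only 8 values {4, 5, 6, 7, 8, 9, 10, 11}, so each is used; only t₂ can be 11, hence t₂ = 11.
t₇ and t₈ between them cover only {4, 5} — a naked pair. Remove those values from t₄, t₆.
t₄ must be 9 (only option left). Strike 9 from t₃, t₅, t₆.
So t₃ = 10.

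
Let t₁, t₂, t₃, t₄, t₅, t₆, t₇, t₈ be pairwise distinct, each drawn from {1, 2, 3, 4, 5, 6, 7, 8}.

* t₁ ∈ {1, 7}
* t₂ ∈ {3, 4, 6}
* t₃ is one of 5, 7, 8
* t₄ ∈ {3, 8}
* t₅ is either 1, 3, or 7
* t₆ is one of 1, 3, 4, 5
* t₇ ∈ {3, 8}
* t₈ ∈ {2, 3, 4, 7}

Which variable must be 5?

The 8 variables together cover exactly {1, 2, 3, 4, 5, 6, 7, 8} — 8 values for 8 variables — and 2 appears only in t₈'s list, so t₈ = 2.
The 7 still-open variables draw from only 7 values {1, 3, 4, 5, 6, 7, 8}, so each is used; only t₂ can be 6, hence t₂ = 6.
Among the 6 still-open variables, 4 fits only t₆ (and all 6 values in {1, 3, 4, 5, 7, 8} must be used), so t₆ = 4.
Among the 5 still-open variables, 5 fits only t₃ (and all 5 values in {1, 3, 5, 7, 8} must be used), so t₃ = 5.

t₃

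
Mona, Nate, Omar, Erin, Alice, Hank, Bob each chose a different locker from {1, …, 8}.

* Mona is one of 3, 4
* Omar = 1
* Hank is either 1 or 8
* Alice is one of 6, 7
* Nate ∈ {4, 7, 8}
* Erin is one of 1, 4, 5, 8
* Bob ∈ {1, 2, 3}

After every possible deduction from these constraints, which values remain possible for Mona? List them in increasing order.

Omar has just one choice, so Omar = 1. So Erin, Hank, Bob can't be 1.
Hank must be 8 (only option left). Eliminate 8 elsewhere: Nate, Erin.
No further eliminations apply; Mona can still be any of 3, 4.

3, 4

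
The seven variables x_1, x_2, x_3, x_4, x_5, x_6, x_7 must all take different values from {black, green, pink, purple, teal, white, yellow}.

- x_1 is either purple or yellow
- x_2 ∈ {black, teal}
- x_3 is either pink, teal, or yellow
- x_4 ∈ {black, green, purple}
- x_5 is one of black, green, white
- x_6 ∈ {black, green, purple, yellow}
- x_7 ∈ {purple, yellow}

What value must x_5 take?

Among the 7 variables, pink fits only x_3 (and all 7 values in {black, green, pink, purple, teal, white, yellow} must be used), so x_3 = pink.
Among the 6 still-open variables, teal fits only x_2 (and all 6 values in {black, green, purple, teal, white, yellow} must be used), so x_2 = teal.
The 5 still-open variables together cover exactly {black, green, purple, white, yellow} — 5 values for 5 variables — and white appears only in x_5's list, so x_5 = white.

white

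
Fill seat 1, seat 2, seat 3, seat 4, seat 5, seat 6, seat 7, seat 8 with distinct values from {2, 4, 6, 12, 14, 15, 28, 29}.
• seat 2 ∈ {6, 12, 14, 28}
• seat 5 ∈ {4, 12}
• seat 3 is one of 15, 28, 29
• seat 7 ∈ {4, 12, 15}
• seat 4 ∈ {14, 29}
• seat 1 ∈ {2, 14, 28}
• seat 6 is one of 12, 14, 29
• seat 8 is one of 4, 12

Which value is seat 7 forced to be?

15

The 8 variables together cover exactly {2, 4, 6, 12, 14, 15, 28, 29} — 8 values for 8 variables — and 2 appears only in seat 1's list, so seat 1 = 2.
The 7 still-open variables together cover exactly {4, 6, 12, 14, 15, 28, 29} — 7 values for 7 variables — and 6 appears only in seat 2's list, so seat 2 = 6.
Among the 6 still-open variables, 28 fits only seat 3 (and all 6 values in {4, 12, 14, 15, 28, 29} must be used), so seat 3 = 28.
Among the 5 still-open variables, 15 fits only seat 7 (and all 5 values in {4, 12, 14, 15, 29} must be used), so seat 7 = 15.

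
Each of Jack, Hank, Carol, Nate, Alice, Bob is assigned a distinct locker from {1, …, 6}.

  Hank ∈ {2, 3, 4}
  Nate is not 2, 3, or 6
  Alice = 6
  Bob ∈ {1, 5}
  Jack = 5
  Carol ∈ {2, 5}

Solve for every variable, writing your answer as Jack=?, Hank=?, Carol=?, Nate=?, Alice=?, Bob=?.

Jack=5, Hank=3, Carol=2, Nate=4, Alice=6, Bob=1

Jack's domain is down to {5}, so Jack = 5. Eliminate 5 elsewhere: Carol, Nate, Bob.
Carol has just one choice, so Carol = 2. Strike 2 from Hank.
Alice must be 6 (only option left).
Bob must be 1 (only option left). So Nate can't be 1.
Nate has just one choice, so Nate = 4. Strike 4 from Hank.
Hank's domain is down to {3}, so Hank = 3.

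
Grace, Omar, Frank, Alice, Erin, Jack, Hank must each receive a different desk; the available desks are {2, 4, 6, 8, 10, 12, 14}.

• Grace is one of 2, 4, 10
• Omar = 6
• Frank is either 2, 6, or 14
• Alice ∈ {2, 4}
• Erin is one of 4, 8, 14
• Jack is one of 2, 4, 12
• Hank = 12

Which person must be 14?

Frank

Omar's domain is down to {6}, so Omar = 6. Remove 6 from Frank.
That leaves Hank = 12. Strike 12 from Jack.
The 5 still-open variables draw from only 5 values {2, 4, 8, 10, 14}, so each is used; only Erin can be 8, hence Erin = 8.
Among the 4 still-open variables, 10 fits only Grace (and all 4 values in {2, 4, 10, 14} must be used), so Grace = 10.
Among the 3 still-open variables, 14 fits only Frank (and all 3 values in {2, 4, 14} must be used), so Frank = 14.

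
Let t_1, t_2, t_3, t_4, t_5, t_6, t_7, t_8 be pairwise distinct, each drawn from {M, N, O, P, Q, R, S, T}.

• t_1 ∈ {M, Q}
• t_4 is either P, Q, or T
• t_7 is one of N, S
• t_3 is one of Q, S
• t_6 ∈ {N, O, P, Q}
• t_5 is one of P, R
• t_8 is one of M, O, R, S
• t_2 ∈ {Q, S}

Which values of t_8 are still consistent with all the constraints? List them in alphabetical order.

O, R

Among the 8 variables, T fits only t_4 (and all 8 values in {M, N, O, P, Q, R, S, T} must be used), so t_4 = T.
The 2 variables t_2 and t_3 are confined to {Q, S}, which locks those values in; drop them from t_1, t_6, t_7, t_8.
That leaves t_1 = M. Eliminate M elsewhere: t_8.
t_7 must be N (only option left). Strike N from t_6.
No further eliminations apply; t_8 can still be any of O, R.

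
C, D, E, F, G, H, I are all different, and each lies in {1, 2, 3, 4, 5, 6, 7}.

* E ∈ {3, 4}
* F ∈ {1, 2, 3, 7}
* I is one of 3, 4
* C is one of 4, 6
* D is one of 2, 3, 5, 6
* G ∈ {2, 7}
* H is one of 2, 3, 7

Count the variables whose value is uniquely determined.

3

The 7 variables together cover exactly {1, 2, 3, 4, 5, 6, 7} — 7 values for 7 variables — and 1 appears only in F's list, so F = 1.
Among the 6 still-open variables, 5 fits only D (and all 6 values in {2, 3, 4, 5, 6, 7} must be used), so D = 5.
Among the 5 still-open variables, 6 fits only C (and all 5 values in {2, 3, 4, 6, 7} must be used), so C = 6.
The 2 variables E and I are confined to {3, 4}, which locks those values in; drop them from H.
Determined: C=6, D=5, F=1. The other variables each still have more than one consistent value. That makes 3.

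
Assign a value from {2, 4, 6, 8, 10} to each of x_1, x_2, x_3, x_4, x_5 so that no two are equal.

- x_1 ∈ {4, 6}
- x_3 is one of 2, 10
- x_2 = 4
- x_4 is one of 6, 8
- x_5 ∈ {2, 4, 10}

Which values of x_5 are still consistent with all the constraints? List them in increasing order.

x_2 must be 4 (only option left). Remove 4 from x_1, x_5.
That leaves x_1 = 6. Eliminate 6 elsewhere: x_4.
x_4 has just one choice, so x_4 = 8.
No further eliminations apply; x_5 can still be any of 2, 10.

2, 10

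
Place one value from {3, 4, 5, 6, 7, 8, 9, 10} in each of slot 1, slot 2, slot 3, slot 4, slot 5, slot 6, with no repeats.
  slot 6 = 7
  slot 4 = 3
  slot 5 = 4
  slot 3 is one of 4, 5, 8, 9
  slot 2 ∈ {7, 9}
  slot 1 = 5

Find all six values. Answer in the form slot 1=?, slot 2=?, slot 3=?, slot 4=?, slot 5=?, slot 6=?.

slot 1=5, slot 2=9, slot 3=8, slot 4=3, slot 5=4, slot 6=7

slot 1 must be 5 (only option left). Eliminate 5 elsewhere: slot 3.
slot 4 has just one choice, so slot 4 = 3.
slot 5's domain is down to {4}, so slot 5 = 4. Strike 4 from slot 3.
slot 6 has just one choice, so slot 6 = 7. Strike 7 from slot 2.
slot 2 must be 9 (only option left). Eliminate 9 elsewhere: slot 3.
slot 3's domain is down to {8}, so slot 3 = 8.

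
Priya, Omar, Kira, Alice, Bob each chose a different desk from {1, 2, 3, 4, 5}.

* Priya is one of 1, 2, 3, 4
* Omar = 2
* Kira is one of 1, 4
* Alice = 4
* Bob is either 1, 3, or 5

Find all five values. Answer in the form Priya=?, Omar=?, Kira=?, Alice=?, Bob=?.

Priya=3, Omar=2, Kira=1, Alice=4, Bob=5

Omar's domain is down to {2}, so Omar = 2. Strike 2 from Priya.
Alice has just one choice, so Alice = 4. Remove 4 from Priya, Kira.
Kira must be 1 (only option left). So Priya, Bob can't be 1.
Priya must be 3 (only option left). So Bob can't be 3.
Bob must be 5 (only option left).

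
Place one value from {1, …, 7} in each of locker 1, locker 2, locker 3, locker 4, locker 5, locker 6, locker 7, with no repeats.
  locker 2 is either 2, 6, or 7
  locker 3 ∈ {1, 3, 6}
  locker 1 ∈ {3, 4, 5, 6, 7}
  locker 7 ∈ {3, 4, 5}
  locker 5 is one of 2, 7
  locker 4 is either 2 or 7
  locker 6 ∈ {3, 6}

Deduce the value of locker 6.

3

The 7 variables together cover exactly {1, 2, 3, 4, 5, 6, 7} — 7 values for 7 variables — and 1 appears only in locker 3's list, so locker 3 = 1.
locker 4 and locker 5 share exactly the 2 values {2, 7}; by pigeonhole those values go to them, so strike 2, 7 from locker 1, locker 2.
That leaves locker 2 = 6. Eliminate 6 elsewhere: locker 1, locker 6.
So locker 6 = 3.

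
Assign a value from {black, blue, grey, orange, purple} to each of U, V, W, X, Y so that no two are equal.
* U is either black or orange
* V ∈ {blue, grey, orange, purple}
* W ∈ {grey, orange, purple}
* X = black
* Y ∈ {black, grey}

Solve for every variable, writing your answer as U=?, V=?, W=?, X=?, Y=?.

U=orange, V=blue, W=purple, X=black, Y=grey

X has just one choice, so X = black. Eliminate black elsewhere: U, Y.
Y's domain is down to {grey}, so Y = grey. So V, W can't be grey.
That leaves U = orange. Strike orange from V, W.
W must be purple (only option left). Strike purple from V.
V must be blue (only option left).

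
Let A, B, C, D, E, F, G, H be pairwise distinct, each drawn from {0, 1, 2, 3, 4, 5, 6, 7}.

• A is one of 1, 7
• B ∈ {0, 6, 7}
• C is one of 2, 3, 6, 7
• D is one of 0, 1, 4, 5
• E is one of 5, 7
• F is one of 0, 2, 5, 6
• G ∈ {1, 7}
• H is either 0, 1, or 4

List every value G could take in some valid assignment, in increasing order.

The 8 variables together cover exactly {0, 1, 2, 3, 4, 5, 6, 7} — 8 values for 8 variables — and 3 appears only in C's list, so C = 3.
The 7 still-open variables together cover exactly {0, 1, 2, 4, 5, 6, 7} — 7 values for 7 variables — and 2 appears only in F's list, so F = 2.
Among the 6 still-open variables, 6 fits only B (and all 6 values in {0, 1, 4, 5, 6, 7} must be used), so B = 6.
The 2 variables A and G are confined to {1, 7}, which locks those values in; drop them from D, E, H.
That leaves E = 5. Strike 5 from D.
No further eliminations apply; G can still be any of 1, 7.

1, 7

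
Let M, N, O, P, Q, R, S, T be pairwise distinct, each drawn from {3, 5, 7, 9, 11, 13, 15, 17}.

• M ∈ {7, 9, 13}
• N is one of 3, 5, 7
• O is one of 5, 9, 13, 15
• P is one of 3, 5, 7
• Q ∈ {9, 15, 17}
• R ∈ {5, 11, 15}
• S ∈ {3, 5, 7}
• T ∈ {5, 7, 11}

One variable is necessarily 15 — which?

R

The 8 variables together cover exactly {3, 5, 7, 9, 11, 13, 15, 17} — 8 values for 8 variables — and 17 appears only in Q's list, so Q = 17.
The 3 variables N, P, S are confined to {3, 5, 7}, which locks those values in; drop them from M, O, R, T.
That leaves T = 11. So R can't be 11.
So 15 goes to R.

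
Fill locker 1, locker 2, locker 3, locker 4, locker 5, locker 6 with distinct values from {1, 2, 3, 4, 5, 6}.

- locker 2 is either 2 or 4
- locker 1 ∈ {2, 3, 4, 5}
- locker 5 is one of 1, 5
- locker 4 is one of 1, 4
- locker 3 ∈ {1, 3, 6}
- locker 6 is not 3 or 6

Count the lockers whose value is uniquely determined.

2

The 6 variables together cover exactly {1, 2, 3, 4, 5, 6} — 6 values for 6 variables — and 6 appears only in locker 3's list, so locker 3 = 6.
The 5 still-open variables together cover exactly {1, 2, 3, 4, 5} — 5 values for 5 variables — and 3 appears only in locker 1's list, so locker 1 = 3.
Determined: locker 1=3, locker 3=6. The other lockers each still have more than one consistent value. That makes 2.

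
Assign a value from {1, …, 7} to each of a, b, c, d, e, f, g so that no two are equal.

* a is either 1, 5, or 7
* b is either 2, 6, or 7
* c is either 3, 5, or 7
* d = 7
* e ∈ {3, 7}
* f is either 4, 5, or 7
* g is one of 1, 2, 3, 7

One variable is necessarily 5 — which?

d must be 7 (only option left). Strike 7 from a, b, c, e, f, g.
e's domain is down to {3}, so e = 3. Remove 3 from c, g.
So 5 goes to c.

c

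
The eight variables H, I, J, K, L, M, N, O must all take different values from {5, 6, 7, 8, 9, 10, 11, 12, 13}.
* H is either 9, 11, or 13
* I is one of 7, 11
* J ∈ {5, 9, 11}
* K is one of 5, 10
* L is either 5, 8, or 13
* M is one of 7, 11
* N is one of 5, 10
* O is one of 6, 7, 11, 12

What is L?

8

The 2 variables I and M are confined to {7, 11}, which locks those values in; drop them from H, J, O.
K and N share exactly the 2 values {5, 10}; by pigeonhole those values go to them, so strike 5, 10 from J, L.
J's domain is down to {9}, so J = 9. So H can't be 9.
H must be 13 (only option left). Remove 13 from L.
So L = 8.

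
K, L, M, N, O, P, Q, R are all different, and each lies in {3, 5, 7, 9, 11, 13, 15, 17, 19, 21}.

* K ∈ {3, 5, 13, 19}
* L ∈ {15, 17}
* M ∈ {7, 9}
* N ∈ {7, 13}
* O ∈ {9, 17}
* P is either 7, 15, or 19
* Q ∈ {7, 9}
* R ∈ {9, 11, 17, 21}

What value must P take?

19

M and Q share exactly the 2 values {7, 9}; by pigeonhole those values go to them, so strike 7, 9 from N, O, P, R.
That leaves N = 13. Remove 13 from K.
O's domain is down to {17}, so O = 17. So L, R can't be 17.
L must be 15 (only option left). So P can't be 15.
So P = 19.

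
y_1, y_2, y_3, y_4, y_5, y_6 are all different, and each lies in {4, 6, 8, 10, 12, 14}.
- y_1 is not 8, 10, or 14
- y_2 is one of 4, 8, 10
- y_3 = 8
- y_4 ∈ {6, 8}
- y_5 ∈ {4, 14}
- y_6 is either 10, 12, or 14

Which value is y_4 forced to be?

y_3 has just one choice, so y_3 = 8. Eliminate 8 elsewhere: y_2, y_4.
So y_4 = 6.

6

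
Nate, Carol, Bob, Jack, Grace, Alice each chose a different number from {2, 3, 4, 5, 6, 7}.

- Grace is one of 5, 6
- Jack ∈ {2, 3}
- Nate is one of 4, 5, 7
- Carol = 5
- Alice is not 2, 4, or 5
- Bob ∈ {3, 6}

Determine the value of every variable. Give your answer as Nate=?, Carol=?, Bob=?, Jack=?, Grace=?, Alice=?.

Carol has just one choice, so Carol = 5. So Nate, Grace can't be 5.
That leaves Grace = 6. Strike 6 from Bob, Alice.
Bob's domain is down to {3}, so Bob = 3. Strike 3 from Jack, Alice.
Jack's domain is down to {2}, so Jack = 2.
Alice's domain is down to {7}, so Alice = 7. Remove 7 from Nate.
That leaves Nate = 4.

Nate=4, Carol=5, Bob=3, Jack=2, Grace=6, Alice=7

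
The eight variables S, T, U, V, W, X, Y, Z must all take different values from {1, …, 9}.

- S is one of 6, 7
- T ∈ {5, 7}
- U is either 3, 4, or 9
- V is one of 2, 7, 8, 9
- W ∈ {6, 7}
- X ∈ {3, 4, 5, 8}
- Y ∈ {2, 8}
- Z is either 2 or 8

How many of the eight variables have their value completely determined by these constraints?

2

S and W between them cover only {6, 7} — a naked pair. Remove those values from T, V.
T's domain is down to {5}, so T = 5. Strike 5 from X.
Y and Z share exactly the 2 values {2, 8}; by pigeonhole those values go to them, so strike 2, 8 from V, X.
V must be 9 (only option left). Remove 9 from U.
Determined: T=5, V=9. The other variables each still have more than one consistent value. That makes 2.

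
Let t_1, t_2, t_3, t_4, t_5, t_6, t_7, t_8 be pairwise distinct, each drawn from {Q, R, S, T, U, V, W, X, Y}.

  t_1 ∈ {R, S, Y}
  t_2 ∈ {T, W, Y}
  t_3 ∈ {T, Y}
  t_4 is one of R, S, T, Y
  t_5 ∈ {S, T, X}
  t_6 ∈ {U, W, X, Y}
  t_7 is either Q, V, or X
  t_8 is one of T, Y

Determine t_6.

t_3 and t_8 share exactly the 2 values {T, Y}; by pigeonhole those values go to them, so strike T, Y from t_1, t_2, t_4, t_5, t_6.
t_2 must be W (only option left). Eliminate W elsewhere: t_6.
t_1 and t_4 share exactly the 2 values {R, S}; by pigeonhole those values go to them, so strike R, S from t_5.
t_5 must be X (only option left). So t_6, t_7 can't be X.
So t_6 = U.

U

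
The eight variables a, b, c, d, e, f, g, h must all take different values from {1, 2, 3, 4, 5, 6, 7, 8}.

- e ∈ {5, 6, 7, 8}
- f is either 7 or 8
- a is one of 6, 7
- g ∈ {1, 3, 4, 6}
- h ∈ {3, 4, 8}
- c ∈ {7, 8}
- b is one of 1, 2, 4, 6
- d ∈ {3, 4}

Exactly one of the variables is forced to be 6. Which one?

Among the 8 variables, 2 fits only b (and all 8 values in {1, 2, 3, 4, 5, 6, 7, 8} must be used), so b = 2.
Among the 7 still-open variables, 1 fits only g (and all 7 values in {1, 3, 4, 5, 6, 7, 8} must be used), so g = 1.
The 6 still-open variables together cover exactly {3, 4, 5, 6, 7, 8} — 6 values for 6 variables — and 5 appears only in e's list, so e = 5.
The 5 still-open variables together cover exactly {3, 4, 6, 7, 8} — 5 values for 5 variables — and 6 appears only in a's list, so a = 6.

a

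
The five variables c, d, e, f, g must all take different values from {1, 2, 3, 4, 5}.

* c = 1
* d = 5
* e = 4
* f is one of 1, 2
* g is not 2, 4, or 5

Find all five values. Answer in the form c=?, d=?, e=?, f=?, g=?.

c=1, d=5, e=4, f=2, g=3

c's domain is down to {1}, so c = 1. Eliminate 1 elsewhere: f, g.
d's domain is down to {5}, so d = 5.
e has just one choice, so e = 4.
f has just one choice, so f = 2.
That leaves g = 3.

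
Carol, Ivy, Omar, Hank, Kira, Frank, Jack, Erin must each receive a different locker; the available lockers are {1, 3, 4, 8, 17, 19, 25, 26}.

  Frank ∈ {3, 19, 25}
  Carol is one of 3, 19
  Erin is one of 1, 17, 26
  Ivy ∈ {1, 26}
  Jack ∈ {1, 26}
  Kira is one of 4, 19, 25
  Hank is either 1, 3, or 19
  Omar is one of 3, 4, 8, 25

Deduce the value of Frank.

25

The 8 variables draw from only 8 values {1, 3, 4, 8, 17, 19, 25, 26}, so each is used; only Omar can be 8, hence Omar = 8.
The 7 still-open variables together cover exactly {1, 3, 4, 17, 19, 25, 26} — 7 values for 7 variables — and 4 appears only in Kira's list, so Kira = 4.
The 6 still-open variables draw from only 6 values {1, 3, 17, 19, 25, 26}, so each is used; only Erin can be 17, hence Erin = 17.
The 5 still-open variables draw from only 5 values {1, 3, 19, 25, 26}, so each is used; only Frank can be 25, hence Frank = 25.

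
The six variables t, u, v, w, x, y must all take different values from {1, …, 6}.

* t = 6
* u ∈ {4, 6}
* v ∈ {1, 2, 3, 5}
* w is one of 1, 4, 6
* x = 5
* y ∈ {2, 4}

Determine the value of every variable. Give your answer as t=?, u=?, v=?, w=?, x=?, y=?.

t has just one choice, so t = 6. So u, w can't be 6.
That leaves u = 4. Remove 4 from w, y.
That leaves w = 1. Eliminate 1 elsewhere: v.
That leaves x = 5. Eliminate 5 elsewhere: v.
That leaves y = 2. Strike 2 from v.
v's domain is down to {3}, so v = 3.

t=6, u=4, v=3, w=1, x=5, y=2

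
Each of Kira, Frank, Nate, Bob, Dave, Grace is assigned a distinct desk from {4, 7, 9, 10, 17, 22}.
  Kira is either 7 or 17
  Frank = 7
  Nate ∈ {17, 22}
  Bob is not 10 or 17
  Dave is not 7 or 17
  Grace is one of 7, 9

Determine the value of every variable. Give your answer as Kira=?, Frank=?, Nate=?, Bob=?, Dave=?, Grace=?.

Frank must be 7 (only option left). Eliminate 7 elsewhere: Kira, Bob, Grace.
Grace must be 9 (only option left). Eliminate 9 elsewhere: Bob, Dave.
Kira's domain is down to {17}, so Kira = 17. Eliminate 17 elsewhere: Nate.
Nate must be 22 (only option left). So Bob, Dave can't be 22.
Bob has just one choice, so Bob = 4. Eliminate 4 elsewhere: Dave.
Dave has just one choice, so Dave = 10.

Kira=17, Frank=7, Nate=22, Bob=4, Dave=10, Grace=9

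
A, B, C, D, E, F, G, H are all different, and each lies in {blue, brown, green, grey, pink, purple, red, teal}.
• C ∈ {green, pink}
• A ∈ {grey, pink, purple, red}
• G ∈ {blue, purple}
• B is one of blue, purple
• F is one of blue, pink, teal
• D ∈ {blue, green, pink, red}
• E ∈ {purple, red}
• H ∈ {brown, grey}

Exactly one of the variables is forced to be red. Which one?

The 8 variables together cover exactly {blue, brown, green, grey, pink, purple, red, teal} — 8 values for 8 variables — and brown appears only in H's list, so H = brown.
Among the 7 still-open variables, grey fits only A (and all 7 values in {blue, green, grey, pink, purple, red, teal} must be used), so A = grey.
The 6 still-open variables together cover exactly {blue, green, pink, purple, red, teal} — 6 values for 6 variables — and teal appears only in F's list, so F = teal.
B and G share exactly the 2 values {blue, purple}; by pigeonhole those values go to them, so strike blue, purple from D, E.
So red goes to E.

E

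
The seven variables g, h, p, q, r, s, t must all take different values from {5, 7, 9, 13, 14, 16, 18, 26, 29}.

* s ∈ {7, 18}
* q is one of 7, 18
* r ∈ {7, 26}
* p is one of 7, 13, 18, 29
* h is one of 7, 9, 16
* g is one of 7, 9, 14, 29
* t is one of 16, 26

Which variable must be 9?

q and s between them cover only {7, 18} — a naked pair. Remove those values from g, h, p, r.
r's domain is down to {26}, so r = 26. Strike 26 from t.
t's domain is down to {16}, so t = 16. Remove 16 from h.
So 9 goes to h.

h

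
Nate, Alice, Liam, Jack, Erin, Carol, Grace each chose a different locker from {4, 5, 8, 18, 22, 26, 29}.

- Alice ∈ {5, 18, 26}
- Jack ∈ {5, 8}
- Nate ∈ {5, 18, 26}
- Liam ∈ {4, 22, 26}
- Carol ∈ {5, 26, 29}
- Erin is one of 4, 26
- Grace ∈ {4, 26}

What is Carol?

29

Among the 7 variables, 8 fits only Jack (and all 7 values in {4, 5, 8, 18, 22, 26, 29} must be used), so Jack = 8.
The 6 still-open variables together cover exactly {4, 5, 18, 22, 26, 29} — 6 values for 6 variables — and 22 appears only in Liam's list, so Liam = 22.
The 5 still-open variables draw from only 5 values {4, 5, 18, 26, 29}, so each is used; only Carol can be 29, hence Carol = 29.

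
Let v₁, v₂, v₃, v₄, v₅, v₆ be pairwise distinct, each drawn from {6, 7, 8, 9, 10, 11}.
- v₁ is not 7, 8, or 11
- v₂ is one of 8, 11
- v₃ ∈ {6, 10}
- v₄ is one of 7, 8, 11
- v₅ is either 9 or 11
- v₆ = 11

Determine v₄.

v₆'s domain is down to {11}, so v₆ = 11. Eliminate 11 elsewhere: v₂, v₄, v₅.
v₂ has just one choice, so v₂ = 8. Remove 8 from v₄.
So v₄ = 7.

7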